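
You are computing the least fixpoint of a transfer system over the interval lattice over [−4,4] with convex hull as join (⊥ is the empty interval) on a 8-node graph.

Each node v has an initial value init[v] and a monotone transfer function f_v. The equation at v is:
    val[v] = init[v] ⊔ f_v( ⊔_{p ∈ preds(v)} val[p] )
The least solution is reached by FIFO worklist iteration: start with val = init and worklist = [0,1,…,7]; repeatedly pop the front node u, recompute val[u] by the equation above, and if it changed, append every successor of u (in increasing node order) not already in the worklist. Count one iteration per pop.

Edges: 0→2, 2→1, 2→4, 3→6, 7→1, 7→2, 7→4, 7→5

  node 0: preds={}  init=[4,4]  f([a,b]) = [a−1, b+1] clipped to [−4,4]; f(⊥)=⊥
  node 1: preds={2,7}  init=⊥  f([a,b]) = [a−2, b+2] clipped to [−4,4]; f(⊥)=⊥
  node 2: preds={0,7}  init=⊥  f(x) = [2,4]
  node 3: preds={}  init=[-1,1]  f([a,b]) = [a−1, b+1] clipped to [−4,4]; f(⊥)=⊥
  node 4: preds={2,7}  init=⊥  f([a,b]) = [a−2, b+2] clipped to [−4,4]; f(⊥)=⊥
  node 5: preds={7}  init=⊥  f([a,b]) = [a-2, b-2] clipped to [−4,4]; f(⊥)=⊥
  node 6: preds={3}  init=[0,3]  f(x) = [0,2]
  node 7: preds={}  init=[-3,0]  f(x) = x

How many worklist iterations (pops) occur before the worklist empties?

Worklist (9 pops):
  #1 pop 0: in=⊥ → [4,4] (no change)
  #2 pop 1: in=[-3,0] → [-4,2] (was ⊥); enqueue []
  #3 pop 2: in=[-3,4] → [2,4] (was ⊥); enqueue [1]
  #4 pop 3: in=⊥ → [-1,1] (no change)
  #5 pop 4: in=[-3,4] → [-4,4] (was ⊥); enqueue []
  #6 pop 5: in=[-3,0] → [-4,-2] (was ⊥); enqueue []
  #7 pop 6: in=[-1,1] → [0,3] (no change)
  #8 pop 7: in=⊥ → [-3,0] (no change)
  #9 pop 1: in=[-3,4] → [-4,4] (was [-4,2]); enqueue []

Fixpoint:
  val[0] = [4,4]
  val[1] = [-4,4]
  val[2] = [2,4]
  val[3] = [-1,1]
  val[4] = [-4,4]
  val[5] = [-4,-2]
  val[6] = [0,3]
  val[7] = [-3,0]

9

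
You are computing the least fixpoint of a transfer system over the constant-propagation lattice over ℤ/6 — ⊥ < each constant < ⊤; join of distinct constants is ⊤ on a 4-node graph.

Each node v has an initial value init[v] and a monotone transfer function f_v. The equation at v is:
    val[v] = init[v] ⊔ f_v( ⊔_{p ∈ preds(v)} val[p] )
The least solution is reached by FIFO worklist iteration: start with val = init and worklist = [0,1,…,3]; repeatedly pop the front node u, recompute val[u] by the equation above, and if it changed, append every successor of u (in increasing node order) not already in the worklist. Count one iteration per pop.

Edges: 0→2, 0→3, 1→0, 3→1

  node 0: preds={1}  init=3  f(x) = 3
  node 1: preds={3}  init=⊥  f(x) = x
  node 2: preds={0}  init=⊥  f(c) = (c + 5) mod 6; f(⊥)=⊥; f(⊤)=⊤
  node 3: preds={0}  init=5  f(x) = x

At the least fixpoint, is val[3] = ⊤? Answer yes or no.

Iteration log — 7 steps:
  step 1. node 0  ⊔preds=⊥  new=3  stable
  step 2. node 1  ⊔preds=5  new=5  old=⊥  +wl: 0
  step 3. node 2  ⊔preds=3  new=2  old=⊥  +wl: 
  step 4. node 3  ⊔preds=3  new=⊤  old=5  +wl: 1
  step 5. node 0  ⊔preds=5  new=3  stable
  step 6. node 1  ⊔preds=⊤  new=⊤  old=5  +wl: 0
  step 7. node 0  ⊔preds=⊤  new=3  stable

Least fixpoint reached:
  node 0: 3
  node 1: ⊤
  node 2: 2
  node 3: ⊤

yes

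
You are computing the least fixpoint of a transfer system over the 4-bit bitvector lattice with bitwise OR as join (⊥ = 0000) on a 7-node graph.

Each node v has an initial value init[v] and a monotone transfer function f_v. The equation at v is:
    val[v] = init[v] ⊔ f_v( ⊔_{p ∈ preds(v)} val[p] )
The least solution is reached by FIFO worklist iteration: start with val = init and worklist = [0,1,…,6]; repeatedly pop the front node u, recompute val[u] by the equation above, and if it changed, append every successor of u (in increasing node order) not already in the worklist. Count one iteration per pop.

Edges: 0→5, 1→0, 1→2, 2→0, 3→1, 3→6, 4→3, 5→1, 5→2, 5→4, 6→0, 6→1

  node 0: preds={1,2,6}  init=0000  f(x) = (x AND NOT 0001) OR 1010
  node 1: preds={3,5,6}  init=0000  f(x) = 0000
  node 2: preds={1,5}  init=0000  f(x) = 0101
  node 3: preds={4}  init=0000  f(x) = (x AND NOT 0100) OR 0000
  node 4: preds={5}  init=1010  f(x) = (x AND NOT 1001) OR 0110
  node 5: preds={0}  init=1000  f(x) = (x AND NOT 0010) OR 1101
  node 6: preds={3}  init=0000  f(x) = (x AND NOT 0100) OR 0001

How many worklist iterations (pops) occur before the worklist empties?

13

Trace (13 dequeues):
  [1] u=0 | in 0000 | out 1010 | prev 0000 | push {}
  [2] u=1 | in 1000 | out 0000 | ==
  [3] u=2 | in 1000 | out 0101 | prev 0000 | push {0}
  [4] u=3 | in 1010 | out 1010 | prev 0000 | push {1}
  [5] u=4 | in 1000 | out 1110 | prev 1010 | push {3}
  [6] u=5 | in 1010 | out 1101 | prev 1000 | push {2,4}
  [7] u=6 | in 1010 | out 1011 | prev 0000 | push {}
  [8] u=0 | in 1111 | out 1110 | prev 1010 | push {5}
  [9] u=1 | in 1111 | out 0000 | ==
  [10] u=3 | in 1110 | out 1010 | ==
  [11] u=2 | in 1101 | out 0101 | ==
  [12] u=4 | in 1101 | out 1110 | ==
  [13] u=5 | in 1110 | out 1101 | ==

Converged values:
  [0] 1110
  [1] 0000
  [2] 0101
  [3] 1010
  [4] 1110
  [5] 1101
  [6] 1011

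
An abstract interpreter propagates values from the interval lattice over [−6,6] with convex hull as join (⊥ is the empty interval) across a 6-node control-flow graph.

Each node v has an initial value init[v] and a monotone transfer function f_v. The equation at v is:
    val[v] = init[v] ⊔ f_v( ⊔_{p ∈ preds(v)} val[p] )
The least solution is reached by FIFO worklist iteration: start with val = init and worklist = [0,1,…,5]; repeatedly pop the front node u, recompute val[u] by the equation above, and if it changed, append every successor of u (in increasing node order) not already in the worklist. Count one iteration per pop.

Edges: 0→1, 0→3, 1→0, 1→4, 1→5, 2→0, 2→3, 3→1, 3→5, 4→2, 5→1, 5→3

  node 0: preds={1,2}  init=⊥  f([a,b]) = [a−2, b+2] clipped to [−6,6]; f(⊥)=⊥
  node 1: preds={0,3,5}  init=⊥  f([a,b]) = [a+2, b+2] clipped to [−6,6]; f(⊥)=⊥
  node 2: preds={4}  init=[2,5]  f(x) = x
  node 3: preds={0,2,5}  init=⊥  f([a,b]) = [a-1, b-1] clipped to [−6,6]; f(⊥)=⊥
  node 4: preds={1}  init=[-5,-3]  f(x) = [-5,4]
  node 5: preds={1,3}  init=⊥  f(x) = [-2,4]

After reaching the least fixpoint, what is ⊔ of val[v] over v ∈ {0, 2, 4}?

[-6,6]

Worklist (13 pops):
  #1 pop 0: in=[2,5] → [0,6] (was ⊥); enqueue []
  #2 pop 1: in=[0,6] → [2,6] (was ⊥); enqueue [0]
  #3 pop 2: in=[-5,-3] → [-5,5] (was [2,5]); enqueue []
  #4 pop 3: in=[-5,6] → [-6,5] (was ⊥); enqueue [1]
  #5 pop 4: in=[2,6] → [-5,4] (was [-5,-3]); enqueue [2]
  #6 pop 5: in=[-6,6] → [-2,4] (was ⊥); enqueue [3]
  #7 pop 0: in=[-5,6] → [-6,6] (was [0,6]); enqueue []
  #8 pop 1: in=[-6,6] → [-4,6] (was [2,6]); enqueue [0,4,5]
  #9 pop 2: in=[-5,4] → [-5,5] (no change)
  #10 pop 3: in=[-6,6] → [-6,5] (no change)
  #11 pop 0: in=[-5,6] → [-6,6] (no change)
  #12 pop 4: in=[-4,6] → [-5,4] (no change)
  #13 pop 5: in=[-6,6] → [-2,4] (no change)

Fixpoint:
  val[0] = [-6,6]
  val[1] = [-4,6]
  val[2] = [-5,5]
  val[3] = [-6,5]
  val[4] = [-5,4]
  val[5] = [-2,4]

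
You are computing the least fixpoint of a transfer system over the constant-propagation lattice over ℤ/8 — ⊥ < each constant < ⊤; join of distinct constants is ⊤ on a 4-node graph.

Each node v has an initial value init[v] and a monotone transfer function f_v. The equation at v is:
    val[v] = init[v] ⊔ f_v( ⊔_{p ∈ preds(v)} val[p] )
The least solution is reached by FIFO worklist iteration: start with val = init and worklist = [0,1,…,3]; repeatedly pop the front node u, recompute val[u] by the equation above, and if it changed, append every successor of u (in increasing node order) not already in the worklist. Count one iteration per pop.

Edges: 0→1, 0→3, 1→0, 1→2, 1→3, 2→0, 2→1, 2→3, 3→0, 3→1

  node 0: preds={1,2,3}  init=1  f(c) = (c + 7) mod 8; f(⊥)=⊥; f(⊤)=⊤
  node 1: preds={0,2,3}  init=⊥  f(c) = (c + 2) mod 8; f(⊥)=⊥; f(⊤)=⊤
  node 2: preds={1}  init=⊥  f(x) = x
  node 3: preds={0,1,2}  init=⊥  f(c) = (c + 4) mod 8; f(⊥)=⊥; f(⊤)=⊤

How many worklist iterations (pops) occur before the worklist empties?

Worklist (12 pops):
  #1 pop 0: in=⊥ → 1 (no change)
  #2 pop 1: in=1 → 3 (was ⊥); enqueue [0]
  #3 pop 2: in=3 → 3 (was ⊥); enqueue [1]
  #4 pop 3: in=⊤ → ⊤ (was ⊥); enqueue []
  #5 pop 0: in=⊤ → ⊤ (was 1); enqueue [3]
  #6 pop 1: in=⊤ → ⊤ (was 3); enqueue [0,2]
  #7 pop 3: in=⊤ → ⊤ (no change)
  #8 pop 0: in=⊤ → ⊤ (no change)
  #9 pop 2: in=⊤ → ⊤ (was 3); enqueue [0,1,3]
  #10 pop 0: in=⊤ → ⊤ (no change)
  #11 pop 1: in=⊤ → ⊤ (no change)
  #12 pop 3: in=⊤ → ⊤ (no change)

Fixpoint:
  val[0] = ⊤
  val[1] = ⊤
  val[2] = ⊤
  val[3] = ⊤

12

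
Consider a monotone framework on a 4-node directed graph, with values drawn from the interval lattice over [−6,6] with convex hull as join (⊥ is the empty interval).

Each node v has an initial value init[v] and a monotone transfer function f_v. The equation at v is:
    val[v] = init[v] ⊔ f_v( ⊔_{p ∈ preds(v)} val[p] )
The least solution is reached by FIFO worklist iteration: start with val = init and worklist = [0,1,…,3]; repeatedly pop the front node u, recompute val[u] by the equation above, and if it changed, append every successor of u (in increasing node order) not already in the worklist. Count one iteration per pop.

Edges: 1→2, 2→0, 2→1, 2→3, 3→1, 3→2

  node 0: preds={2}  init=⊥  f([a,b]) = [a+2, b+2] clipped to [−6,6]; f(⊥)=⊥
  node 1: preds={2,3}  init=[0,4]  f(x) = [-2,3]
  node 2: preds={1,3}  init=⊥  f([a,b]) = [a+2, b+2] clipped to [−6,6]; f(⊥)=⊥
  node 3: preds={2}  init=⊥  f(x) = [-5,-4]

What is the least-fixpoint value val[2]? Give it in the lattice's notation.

[-3,6]

Trace (10 dequeues):
  [1] u=0 | in ⊥ | out ⊥ | ==
  [2] u=1 | in ⊥ | out [-2,4] | prev [0,4] | push {}
  [3] u=2 | in [-2,4] | out [0,6] | prev ⊥ | push {0,1}
  [4] u=3 | in [0,6] | out [-5,-4] | prev ⊥ | push {2}
  [5] u=0 | in [0,6] | out [2,6] | prev ⊥ | push {}
  [6] u=1 | in [-5,6] | out [-2,4] | ==
  [7] u=2 | in [-5,4] | out [-3,6] | prev [0,6] | push {0,1,3}
  [8] u=0 | in [-3,6] | out [-1,6] | prev [2,6] | push {}
  [9] u=1 | in [-5,6] | out [-2,4] | ==
  [10] u=3 | in [-3,6] | out [-5,-4] | ==

Converged values:
  [0] [-1,6]
  [1] [-2,4]
  [2] [-3,6]
  [3] [-5,-4]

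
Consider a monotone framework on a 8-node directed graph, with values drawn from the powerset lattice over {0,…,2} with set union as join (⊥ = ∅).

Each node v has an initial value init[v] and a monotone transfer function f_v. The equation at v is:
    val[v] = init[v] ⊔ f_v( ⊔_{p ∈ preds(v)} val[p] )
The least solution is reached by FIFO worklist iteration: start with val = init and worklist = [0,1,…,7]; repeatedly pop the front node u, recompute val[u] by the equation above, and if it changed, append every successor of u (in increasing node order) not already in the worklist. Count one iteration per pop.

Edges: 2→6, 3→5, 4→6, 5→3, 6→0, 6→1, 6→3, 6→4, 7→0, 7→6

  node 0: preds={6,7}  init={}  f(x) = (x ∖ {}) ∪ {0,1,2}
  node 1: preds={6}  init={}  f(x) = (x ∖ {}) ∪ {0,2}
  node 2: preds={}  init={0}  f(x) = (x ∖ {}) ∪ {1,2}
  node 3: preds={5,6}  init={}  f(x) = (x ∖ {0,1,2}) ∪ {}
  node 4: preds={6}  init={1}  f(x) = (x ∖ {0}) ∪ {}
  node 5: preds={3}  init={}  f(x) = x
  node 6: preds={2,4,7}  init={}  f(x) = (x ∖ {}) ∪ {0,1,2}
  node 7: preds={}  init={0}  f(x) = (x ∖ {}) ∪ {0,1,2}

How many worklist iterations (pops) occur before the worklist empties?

Worklist (13 pops):
  #1 pop 0: in={0} → {0,1,2} (was {}); enqueue []
  #2 pop 1: in={} → {0,2} (was {}); enqueue []
  #3 pop 2: in={} → {0,1,2} (was {0}); enqueue []
  #4 pop 3: in={} → {} (no change)
  #5 pop 4: in={} → {1} (no change)
  #6 pop 5: in={} → {} (no change)
  #7 pop 6: in={0,1,2} → {0,1,2} (was {}); enqueue [0,1,3,4]
  #8 pop 7: in={} → {0,1,2} (was {0}); enqueue [6]
  #9 pop 0: in={0,1,2} → {0,1,2} (no change)
  #10 pop 1: in={0,1,2} → {0,1,2} (was {0,2}); enqueue []
  #11 pop 3: in={0,1,2} → {} (no change)
  #12 pop 4: in={0,1,2} → {1,2} (was {1}); enqueue []
  #13 pop 6: in={0,1,2} → {0,1,2} (no change)

Fixpoint:
  val[0] = {0,1,2}
  val[1] = {0,1,2}
  val[2] = {0,1,2}
  val[3] = {}
  val[4] = {1,2}
  val[5] = {}
  val[6] = {0,1,2}
  val[7] = {0,1,2}

13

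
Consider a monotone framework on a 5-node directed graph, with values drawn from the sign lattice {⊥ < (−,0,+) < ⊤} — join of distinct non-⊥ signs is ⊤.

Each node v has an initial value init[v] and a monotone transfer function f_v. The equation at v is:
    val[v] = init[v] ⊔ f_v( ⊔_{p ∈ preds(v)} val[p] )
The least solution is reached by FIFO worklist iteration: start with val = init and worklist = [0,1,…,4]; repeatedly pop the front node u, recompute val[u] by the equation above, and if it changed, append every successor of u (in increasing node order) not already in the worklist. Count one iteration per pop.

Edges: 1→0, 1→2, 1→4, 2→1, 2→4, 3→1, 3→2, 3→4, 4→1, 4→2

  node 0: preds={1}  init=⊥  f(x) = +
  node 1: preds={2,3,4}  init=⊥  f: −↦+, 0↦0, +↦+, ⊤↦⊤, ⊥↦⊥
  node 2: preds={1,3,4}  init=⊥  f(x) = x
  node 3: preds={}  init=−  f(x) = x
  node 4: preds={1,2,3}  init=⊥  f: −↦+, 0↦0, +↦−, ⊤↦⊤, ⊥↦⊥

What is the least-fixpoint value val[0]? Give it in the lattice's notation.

+

Trace (10 dequeues):
  [1] u=0 | in ⊥ | out + | prev ⊥ | push {}
  [2] u=1 | in − | out + | prev ⊥ | push {0}
  [3] u=2 | in ⊤ | out ⊤ | prev ⊥ | push {1}
  [4] u=3 | in ⊥ | out − | ==
  [5] u=4 | in ⊤ | out ⊤ | prev ⊥ | push {2}
  [6] u=0 | in + | out + | ==
  [7] u=1 | in ⊤ | out ⊤ | prev + | push {0,4}
  [8] u=2 | in ⊤ | out ⊤ | ==
  [9] u=0 | in ⊤ | out + | ==
  [10] u=4 | in ⊤ | out ⊤ | ==

Converged values:
  [0] +
  [1] ⊤
  [2] ⊤
  [3] −
  [4] ⊤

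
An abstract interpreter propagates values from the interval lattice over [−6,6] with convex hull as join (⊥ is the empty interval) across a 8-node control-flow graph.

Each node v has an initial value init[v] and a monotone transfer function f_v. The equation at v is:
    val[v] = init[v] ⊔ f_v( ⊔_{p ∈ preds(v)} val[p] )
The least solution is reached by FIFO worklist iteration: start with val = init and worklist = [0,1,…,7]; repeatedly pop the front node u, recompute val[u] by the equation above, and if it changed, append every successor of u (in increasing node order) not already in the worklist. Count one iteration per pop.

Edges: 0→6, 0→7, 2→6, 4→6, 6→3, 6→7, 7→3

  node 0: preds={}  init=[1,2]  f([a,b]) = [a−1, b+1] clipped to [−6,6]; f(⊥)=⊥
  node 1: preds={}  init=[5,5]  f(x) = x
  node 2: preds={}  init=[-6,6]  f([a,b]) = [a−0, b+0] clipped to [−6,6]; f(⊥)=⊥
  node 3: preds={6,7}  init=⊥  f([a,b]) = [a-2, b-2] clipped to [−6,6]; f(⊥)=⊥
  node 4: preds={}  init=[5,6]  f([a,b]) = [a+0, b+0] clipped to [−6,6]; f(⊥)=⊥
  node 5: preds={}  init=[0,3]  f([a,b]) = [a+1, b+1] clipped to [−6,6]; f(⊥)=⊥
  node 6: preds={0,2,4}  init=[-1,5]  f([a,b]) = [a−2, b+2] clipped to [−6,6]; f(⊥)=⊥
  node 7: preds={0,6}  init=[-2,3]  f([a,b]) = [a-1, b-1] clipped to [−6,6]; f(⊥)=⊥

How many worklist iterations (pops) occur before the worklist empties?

9

Trace (9 dequeues):
  [1] u=0 | in ⊥ | out [1,2] | ==
  [2] u=1 | in ⊥ | out [5,5] | ==
  [3] u=2 | in ⊥ | out [-6,6] | ==
  [4] u=3 | in [-2,5] | out [-4,3] | prev ⊥ | push {}
  [5] u=4 | in ⊥ | out [5,6] | ==
  [6] u=5 | in ⊥ | out [0,3] | ==
  [7] u=6 | in [-6,6] | out [-6,6] | prev [-1,5] | push {3}
  [8] u=7 | in [-6,6] | out [-6,5] | prev [-2,3] | push {}
  [9] u=3 | in [-6,6] | out [-6,4] | prev [-4,3] | push {}

Converged values:
  [0] [1,2]
  [1] [5,5]
  [2] [-6,6]
  [3] [-6,4]
  [4] [5,6]
  [5] [0,3]
  [6] [-6,6]
  [7] [-6,5]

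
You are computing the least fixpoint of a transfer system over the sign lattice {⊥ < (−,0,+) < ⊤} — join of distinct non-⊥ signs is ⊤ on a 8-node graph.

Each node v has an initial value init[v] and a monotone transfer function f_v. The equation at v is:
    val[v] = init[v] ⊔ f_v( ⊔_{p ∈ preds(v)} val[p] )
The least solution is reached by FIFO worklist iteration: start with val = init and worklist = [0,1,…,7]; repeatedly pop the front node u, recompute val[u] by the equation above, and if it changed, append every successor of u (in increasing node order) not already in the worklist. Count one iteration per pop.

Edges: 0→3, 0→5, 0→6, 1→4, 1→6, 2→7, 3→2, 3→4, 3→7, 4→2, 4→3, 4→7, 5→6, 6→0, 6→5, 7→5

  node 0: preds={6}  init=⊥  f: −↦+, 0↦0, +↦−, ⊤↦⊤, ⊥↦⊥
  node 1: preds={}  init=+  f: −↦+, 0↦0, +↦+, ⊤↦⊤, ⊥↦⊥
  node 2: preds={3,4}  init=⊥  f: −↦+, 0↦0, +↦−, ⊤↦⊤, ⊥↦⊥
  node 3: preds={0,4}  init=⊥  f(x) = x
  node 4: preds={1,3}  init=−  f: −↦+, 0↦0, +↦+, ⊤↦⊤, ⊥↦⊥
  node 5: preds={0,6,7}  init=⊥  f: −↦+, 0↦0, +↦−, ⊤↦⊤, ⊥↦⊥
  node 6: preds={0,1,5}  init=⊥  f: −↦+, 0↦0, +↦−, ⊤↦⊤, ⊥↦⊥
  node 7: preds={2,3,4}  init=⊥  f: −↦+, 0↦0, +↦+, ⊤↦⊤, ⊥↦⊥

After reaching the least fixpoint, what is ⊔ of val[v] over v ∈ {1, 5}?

Trace (21 dequeues):
  [1] u=0 | in ⊥ | out ⊥ | ==
  [2] u=1 | in ⊥ | out + | ==
  [3] u=2 | in − | out + | prev ⊥ | push {}
  [4] u=3 | in − | out − | prev ⊥ | push {2}
  [5] u=4 | in ⊤ | out ⊤ | prev − | push {3}
  [6] u=5 | in ⊥ | out ⊥ | ==
  [7] u=6 | in + | out − | prev ⊥ | push {0,5}
  [8] u=7 | in ⊤ | out ⊤ | prev ⊥ | push {}
  [9] u=2 | in ⊤ | out ⊤ | prev + | push {7}
  [10] u=3 | in ⊤ | out ⊤ | prev − | push {2,4}
  [11] u=0 | in − | out + | prev ⊥ | push {3,6}
  [12] u=5 | in ⊤ | out ⊤ | prev ⊥ | push {}
  [13] u=7 | in ⊤ | out ⊤ | ==
  [14] u=2 | in ⊤ | out ⊤ | ==
  [15] u=4 | in ⊤ | out ⊤ | ==
  [16] u=3 | in ⊤ | out ⊤ | ==
  [17] u=6 | in ⊤ | out ⊤ | prev − | push {0,5}
  [18] u=0 | in ⊤ | out ⊤ | prev + | push {3,6}
  [19] u=5 | in ⊤ | out ⊤ | ==
  [20] u=3 | in ⊤ | out ⊤ | ==
  [21] u=6 | in ⊤ | out ⊤ | ==

Converged values:
  [0] ⊤
  [1] +
  [2] ⊤
  [3] ⊤
  [4] ⊤
  [5] ⊤
  [6] ⊤
  [7] ⊤

⊤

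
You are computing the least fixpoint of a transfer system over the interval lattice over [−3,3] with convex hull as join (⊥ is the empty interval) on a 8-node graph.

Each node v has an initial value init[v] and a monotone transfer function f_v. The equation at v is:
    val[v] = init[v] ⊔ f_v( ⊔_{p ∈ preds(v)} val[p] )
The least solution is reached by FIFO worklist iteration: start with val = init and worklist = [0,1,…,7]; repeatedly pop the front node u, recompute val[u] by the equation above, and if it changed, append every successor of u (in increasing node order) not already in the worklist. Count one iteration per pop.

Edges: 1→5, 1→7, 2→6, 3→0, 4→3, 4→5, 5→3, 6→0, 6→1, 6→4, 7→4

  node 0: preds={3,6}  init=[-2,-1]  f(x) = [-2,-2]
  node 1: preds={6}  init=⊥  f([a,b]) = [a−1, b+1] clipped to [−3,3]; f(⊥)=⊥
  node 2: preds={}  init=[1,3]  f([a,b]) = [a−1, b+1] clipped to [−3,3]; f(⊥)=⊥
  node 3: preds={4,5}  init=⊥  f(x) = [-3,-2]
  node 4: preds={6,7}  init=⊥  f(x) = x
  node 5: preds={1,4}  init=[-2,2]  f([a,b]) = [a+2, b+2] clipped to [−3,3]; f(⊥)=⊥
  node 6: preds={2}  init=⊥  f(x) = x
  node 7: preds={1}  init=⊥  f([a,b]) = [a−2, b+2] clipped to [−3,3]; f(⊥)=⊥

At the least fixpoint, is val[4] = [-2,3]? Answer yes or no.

Worklist (17 pops):
  #1 pop 0: in=⊥ → [-2,-1] (no change)
  #2 pop 1: in=⊥ → ⊥ (no change)
  #3 pop 2: in=⊥ → [1,3] (no change)
  #4 pop 3: in=[-2,2] → [-3,-2] (was ⊥); enqueue [0]
  #5 pop 4: in=⊥ → ⊥ (no change)
  #6 pop 5: in=⊥ → [-2,2] (no change)
  #7 pop 6: in=[1,3] → [1,3] (was ⊥); enqueue [1,4]
  #8 pop 7: in=⊥ → ⊥ (no change)
  #9 pop 0: in=[-3,3] → [-2,-1] (no change)
  #10 pop 1: in=[1,3] → [0,3] (was ⊥); enqueue [5,7]
  #11 pop 4: in=[1,3] → [1,3] (was ⊥); enqueue [3]
  #12 pop 5: in=[0,3] → [-2,3] (was [-2,2]); enqueue []
  #13 pop 7: in=[0,3] → [-2,3] (was ⊥); enqueue [4]
  #14 pop 3: in=[-2,3] → [-3,-2] (no change)
  #15 pop 4: in=[-2,3] → [-2,3] (was [1,3]); enqueue [3,5]
  #16 pop 3: in=[-2,3] → [-3,-2] (no change)
  #17 pop 5: in=[-2,3] → [-2,3] (no change)

Fixpoint:
  val[0] = [-2,-1]
  val[1] = [0,3]
  val[2] = [1,3]
  val[3] = [-3,-2]
  val[4] = [-2,3]
  val[5] = [-2,3]
  val[6] = [1,3]
  val[7] = [-2,3]

yes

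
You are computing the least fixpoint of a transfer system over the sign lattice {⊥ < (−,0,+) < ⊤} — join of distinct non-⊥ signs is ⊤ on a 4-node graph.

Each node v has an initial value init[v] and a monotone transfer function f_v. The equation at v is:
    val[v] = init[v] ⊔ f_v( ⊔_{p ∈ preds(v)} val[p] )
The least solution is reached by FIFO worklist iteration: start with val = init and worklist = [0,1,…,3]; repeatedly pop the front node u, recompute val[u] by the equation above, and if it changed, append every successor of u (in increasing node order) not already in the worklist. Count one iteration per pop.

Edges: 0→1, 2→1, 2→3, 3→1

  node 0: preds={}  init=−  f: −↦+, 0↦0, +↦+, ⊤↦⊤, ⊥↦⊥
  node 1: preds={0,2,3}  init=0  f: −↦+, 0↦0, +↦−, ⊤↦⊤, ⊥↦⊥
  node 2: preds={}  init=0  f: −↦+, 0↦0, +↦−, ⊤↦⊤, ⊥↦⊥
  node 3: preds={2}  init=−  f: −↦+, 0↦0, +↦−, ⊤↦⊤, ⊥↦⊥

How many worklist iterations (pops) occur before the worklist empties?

5

Worklist (5 pops):
  #1 pop 0: in=⊥ → − (no change)
  #2 pop 1: in=⊤ → ⊤ (was 0); enqueue []
  #3 pop 2: in=⊥ → 0 (no change)
  #4 pop 3: in=0 → ⊤ (was −); enqueue [1]
  #5 pop 1: in=⊤ → ⊤ (no change)

Fixpoint:
  val[0] = −
  val[1] = ⊤
  val[2] = 0
  val[3] = ⊤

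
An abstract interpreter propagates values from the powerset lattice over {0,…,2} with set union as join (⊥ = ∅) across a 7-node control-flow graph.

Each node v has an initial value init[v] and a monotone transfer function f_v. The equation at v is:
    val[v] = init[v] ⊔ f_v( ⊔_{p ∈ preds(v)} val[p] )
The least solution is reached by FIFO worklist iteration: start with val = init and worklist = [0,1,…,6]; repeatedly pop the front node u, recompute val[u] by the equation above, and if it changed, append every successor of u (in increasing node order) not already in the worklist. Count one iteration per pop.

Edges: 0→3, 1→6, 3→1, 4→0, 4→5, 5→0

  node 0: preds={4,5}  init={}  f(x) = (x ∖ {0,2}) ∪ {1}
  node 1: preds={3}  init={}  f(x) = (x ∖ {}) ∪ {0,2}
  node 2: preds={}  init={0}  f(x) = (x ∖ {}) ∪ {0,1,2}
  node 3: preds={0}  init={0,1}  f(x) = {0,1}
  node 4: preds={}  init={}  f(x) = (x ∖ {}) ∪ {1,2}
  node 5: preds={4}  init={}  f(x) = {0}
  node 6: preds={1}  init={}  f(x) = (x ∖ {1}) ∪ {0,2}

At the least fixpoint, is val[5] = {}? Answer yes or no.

no

Trace (8 dequeues):
  [1] u=0 | in {} | out {1} | prev {} | push {}
  [2] u=1 | in {0,1} | out {0,1,2} | prev {} | push {}
  [3] u=2 | in {} | out {0,1,2} | prev {0} | push {}
  [4] u=3 | in {1} | out {0,1} | ==
  [5] u=4 | in {} | out {1,2} | prev {} | push {0}
  [6] u=5 | in {1,2} | out {0} | prev {} | push {}
  [7] u=6 | in {0,1,2} | out {0,2} | prev {} | push {}
  [8] u=0 | in {0,1,2} | out {1} | ==

Converged values:
  [0] {1}
  [1] {0,1,2}
  [2] {0,1,2}
  [3] {0,1}
  [4] {1,2}
  [5] {0}
  [6] {0,2}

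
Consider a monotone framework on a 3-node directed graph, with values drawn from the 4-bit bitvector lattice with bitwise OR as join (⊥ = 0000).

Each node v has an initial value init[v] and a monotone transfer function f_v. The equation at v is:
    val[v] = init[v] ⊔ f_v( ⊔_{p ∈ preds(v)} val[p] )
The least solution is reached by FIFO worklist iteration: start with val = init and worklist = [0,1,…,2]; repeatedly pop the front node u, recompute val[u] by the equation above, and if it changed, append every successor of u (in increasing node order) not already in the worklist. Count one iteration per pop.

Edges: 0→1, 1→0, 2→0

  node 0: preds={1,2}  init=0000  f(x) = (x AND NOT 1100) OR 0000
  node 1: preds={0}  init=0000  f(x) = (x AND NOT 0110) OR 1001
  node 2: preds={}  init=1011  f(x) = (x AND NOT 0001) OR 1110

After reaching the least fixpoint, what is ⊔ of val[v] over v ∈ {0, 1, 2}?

Iteration log — 4 steps:
  step 1. node 0  ⊔preds=1011  new=0011  old=0000  +wl: 
  step 2. node 1  ⊔preds=0011  new=1001  old=0000  +wl: 0
  step 3. node 2  ⊔preds=0000  new=1111  old=1011  +wl: 
  step 4. node 0  ⊔preds=1111  new=0011  stable

Least fixpoint reached:
  node 0: 0011
  node 1: 1001
  node 2: 1111

1111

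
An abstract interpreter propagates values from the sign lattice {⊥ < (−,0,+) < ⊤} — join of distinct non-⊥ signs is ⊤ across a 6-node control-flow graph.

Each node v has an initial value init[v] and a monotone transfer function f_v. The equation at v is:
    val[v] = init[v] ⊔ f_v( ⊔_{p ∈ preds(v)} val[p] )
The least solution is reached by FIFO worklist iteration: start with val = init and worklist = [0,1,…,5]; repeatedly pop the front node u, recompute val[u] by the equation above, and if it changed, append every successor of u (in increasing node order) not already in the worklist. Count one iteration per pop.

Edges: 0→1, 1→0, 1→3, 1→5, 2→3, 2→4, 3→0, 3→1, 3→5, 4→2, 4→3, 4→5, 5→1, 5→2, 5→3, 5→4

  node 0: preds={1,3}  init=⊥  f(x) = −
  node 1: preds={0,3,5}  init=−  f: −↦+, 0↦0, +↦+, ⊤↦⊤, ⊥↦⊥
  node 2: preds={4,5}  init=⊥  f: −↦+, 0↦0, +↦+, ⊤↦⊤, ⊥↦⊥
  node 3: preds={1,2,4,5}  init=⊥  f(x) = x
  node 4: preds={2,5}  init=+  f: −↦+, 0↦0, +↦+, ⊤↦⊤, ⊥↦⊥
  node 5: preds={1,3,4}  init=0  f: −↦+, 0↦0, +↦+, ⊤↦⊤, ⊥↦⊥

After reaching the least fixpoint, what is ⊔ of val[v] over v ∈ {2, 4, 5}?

⊤

Worklist (11 pops):
  #1 pop 0: in=− → − (was ⊥); enqueue []
  #2 pop 1: in=⊤ → ⊤ (was −); enqueue [0]
  #3 pop 2: in=⊤ → ⊤ (was ⊥); enqueue []
  #4 pop 3: in=⊤ → ⊤ (was ⊥); enqueue [1]
  #5 pop 4: in=⊤ → ⊤ (was +); enqueue [2,3]
  #6 pop 5: in=⊤ → ⊤ (was 0); enqueue [4]
  #7 pop 0: in=⊤ → − (no change)
  #8 pop 1: in=⊤ → ⊤ (no change)
  #9 pop 2: in=⊤ → ⊤ (no change)
  #10 pop 3: in=⊤ → ⊤ (no change)
  #11 pop 4: in=⊤ → ⊤ (no change)

Fixpoint:
  val[0] = −
  val[1] = ⊤
  val[2] = ⊤
  val[3] = ⊤
  val[4] = ⊤
  val[5] = ⊤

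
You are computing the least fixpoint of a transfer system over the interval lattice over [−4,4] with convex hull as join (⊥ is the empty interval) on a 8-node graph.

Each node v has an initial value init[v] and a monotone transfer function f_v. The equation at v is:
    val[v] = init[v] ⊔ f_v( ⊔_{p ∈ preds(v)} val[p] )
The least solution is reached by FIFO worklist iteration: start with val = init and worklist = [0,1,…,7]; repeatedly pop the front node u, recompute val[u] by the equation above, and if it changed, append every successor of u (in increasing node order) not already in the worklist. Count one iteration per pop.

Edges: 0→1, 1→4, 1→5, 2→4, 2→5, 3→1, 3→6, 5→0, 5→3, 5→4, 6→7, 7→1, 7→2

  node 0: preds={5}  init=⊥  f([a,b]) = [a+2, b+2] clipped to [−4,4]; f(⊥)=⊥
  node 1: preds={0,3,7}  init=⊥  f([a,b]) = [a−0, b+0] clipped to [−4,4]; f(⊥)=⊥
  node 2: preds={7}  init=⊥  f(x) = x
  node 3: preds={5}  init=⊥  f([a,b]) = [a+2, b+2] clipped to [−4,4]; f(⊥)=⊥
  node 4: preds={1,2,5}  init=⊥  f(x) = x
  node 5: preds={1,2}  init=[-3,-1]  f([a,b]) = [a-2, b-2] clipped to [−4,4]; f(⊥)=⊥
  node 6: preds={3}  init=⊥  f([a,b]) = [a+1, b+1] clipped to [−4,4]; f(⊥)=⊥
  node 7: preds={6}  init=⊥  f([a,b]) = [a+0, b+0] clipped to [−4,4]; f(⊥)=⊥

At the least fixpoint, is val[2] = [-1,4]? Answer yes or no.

Iteration log — 37 steps:
  step 1. node 0  ⊔preds=[-3,-1]  new=[-1,1]  old=⊥  +wl: 
  step 2. node 1  ⊔preds=[-1,1]  new=[-1,1]  old=⊥  +wl: 
  step 3. node 2  ⊔preds=⊥  new=⊥  stable
  step 4. node 3  ⊔preds=[-3,-1]  new=[-1,1]  old=⊥  +wl: 1
  step 5. node 4  ⊔preds=[-3,1]  new=[-3,1]  old=⊥  +wl: 
  step 6. node 5  ⊔preds=[-1,1]  new=[-3,-1]  stable
  step 7. node 6  ⊔preds=[-1,1]  new=[0,2]  old=⊥  +wl: 
  step 8. node 7  ⊔preds=[0,2]  new=[0,2]  old=⊥  +wl: 2
  step 9. node 1  ⊔preds=[-1,2]  new=[-1,2]  old=[-1,1]  +wl: 4,5
  step 10. node 2  ⊔preds=[0,2]  new=[0,2]  old=⊥  +wl: 
  step 11. node 4  ⊔preds=[-3,2]  new=[-3,2]  old=[-3,1]  +wl: 
  step 12. node 5  ⊔preds=[-1,2]  new=[-3,0]  old=[-3,-1]  +wl: 0,3,4
  step 13. node 0  ⊔preds=[-3,0]  new=[-1,2]  old=[-1,1]  +wl: 1
  step 14. node 3  ⊔preds=[-3,0]  new=[-1,2]  old=[-1,1]  +wl: 6
  step 15. node 4  ⊔preds=[-3,2]  new=[-3,2]  stable
  step 16. node 1  ⊔preds=[-1,2]  new=[-1,2]  stable
  step 17. node 6  ⊔preds=[-1,2]  new=[0,3]  old=[0,2]  +wl: 7
  step 18. node 7  ⊔preds=[0,3]  new=[0,3]  old=[0,2]  +wl: 1,2
  step 19. node 1  ⊔preds=[-1,3]  new=[-1,3]  old=[-1,2]  +wl: 4,5
  step 20. node 2  ⊔preds=[0,3]  new=[0,3]  old=[0,2]  +wl: 
  step 21. node 4  ⊔preds=[-3,3]  new=[-3,3]  old=[-3,2]  +wl: 
  step 22. node 5  ⊔preds=[-1,3]  new=[-3,1]  old=[-3,0]  +wl: 0,3,4
  step 23. node 0  ⊔preds=[-3,1]  new=[-1,3]  old=[-1,2]  +wl: 1
  step 24. node 3  ⊔preds=[-3,1]  new=[-1,3]  old=[-1,2]  +wl: 6
  step 25. node 4  ⊔preds=[-3,3]  new=[-3,3]  stable
  step 26. node 1  ⊔preds=[-1,3]  new=[-1,3]  stable
  step 27. node 6  ⊔preds=[-1,3]  new=[0,4]  old=[0,3]  +wl: 7
  step 28. node 7  ⊔preds=[0,4]  new=[0,4]  old=[0,3]  +wl: 1,2
  step 29. node 1  ⊔preds=[-1,4]  new=[-1,4]  old=[-1,3]  +wl: 4,5
  step 30. node 2  ⊔preds=[0,4]  new=[0,4]  old=[0,3]  +wl: 
  step 31. node 4  ⊔preds=[-3,4]  new=[-3,4]  old=[-3,3]  +wl: 
  step 32. node 5  ⊔preds=[-1,4]  new=[-3,2]  old=[-3,1]  +wl: 0,3,4
  step 33. node 0  ⊔preds=[-3,2]  new=[-1,4]  old=[-1,3]  +wl: 1
  step 34. node 3  ⊔preds=[-3,2]  new=[-1,4]  old=[-1,3]  +wl: 6
  step 35. node 4  ⊔preds=[-3,4]  new=[-3,4]  stable
  step 36. node 1  ⊔preds=[-1,4]  new=[-1,4]  stable
  step 37. node 6  ⊔preds=[-1,4]  new=[0,4]  stable

Least fixpoint reached:
  node 0: [-1,4]
  node 1: [-1,4]
  node 2: [0,4]
  node 3: [-1,4]
  node 4: [-3,4]
  node 5: [-3,2]
  node 6: [0,4]
  node 7: [0,4]

no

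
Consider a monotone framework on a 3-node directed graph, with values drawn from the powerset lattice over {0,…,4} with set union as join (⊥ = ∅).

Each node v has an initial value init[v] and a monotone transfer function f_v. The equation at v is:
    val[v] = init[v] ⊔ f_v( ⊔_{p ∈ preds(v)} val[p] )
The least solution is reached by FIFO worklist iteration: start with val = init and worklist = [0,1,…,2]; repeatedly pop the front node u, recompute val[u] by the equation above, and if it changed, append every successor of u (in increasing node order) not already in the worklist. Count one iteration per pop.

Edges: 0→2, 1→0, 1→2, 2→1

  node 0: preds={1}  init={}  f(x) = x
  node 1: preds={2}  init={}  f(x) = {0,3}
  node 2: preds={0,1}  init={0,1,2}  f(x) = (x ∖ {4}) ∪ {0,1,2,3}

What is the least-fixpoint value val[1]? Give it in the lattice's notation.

Iteration log — 6 steps:
  step 1. node 0  ⊔preds={}  new={}  stable
  step 2. node 1  ⊔preds={0,1,2}  new={0,3}  old={}  +wl: 0
  step 3. node 2  ⊔preds={0,3}  new={0,1,2,3}  old={0,1,2}  +wl: 1
  step 4. node 0  ⊔preds={0,3}  new={0,3}  old={}  +wl: 2
  step 5. node 1  ⊔preds={0,1,2,3}  new={0,3}  stable
  step 6. node 2  ⊔preds={0,3}  new={0,1,2,3}  stable

Least fixpoint reached:
  node 0: {0,3}
  node 1: {0,3}
  node 2: {0,1,2,3}

{0,3}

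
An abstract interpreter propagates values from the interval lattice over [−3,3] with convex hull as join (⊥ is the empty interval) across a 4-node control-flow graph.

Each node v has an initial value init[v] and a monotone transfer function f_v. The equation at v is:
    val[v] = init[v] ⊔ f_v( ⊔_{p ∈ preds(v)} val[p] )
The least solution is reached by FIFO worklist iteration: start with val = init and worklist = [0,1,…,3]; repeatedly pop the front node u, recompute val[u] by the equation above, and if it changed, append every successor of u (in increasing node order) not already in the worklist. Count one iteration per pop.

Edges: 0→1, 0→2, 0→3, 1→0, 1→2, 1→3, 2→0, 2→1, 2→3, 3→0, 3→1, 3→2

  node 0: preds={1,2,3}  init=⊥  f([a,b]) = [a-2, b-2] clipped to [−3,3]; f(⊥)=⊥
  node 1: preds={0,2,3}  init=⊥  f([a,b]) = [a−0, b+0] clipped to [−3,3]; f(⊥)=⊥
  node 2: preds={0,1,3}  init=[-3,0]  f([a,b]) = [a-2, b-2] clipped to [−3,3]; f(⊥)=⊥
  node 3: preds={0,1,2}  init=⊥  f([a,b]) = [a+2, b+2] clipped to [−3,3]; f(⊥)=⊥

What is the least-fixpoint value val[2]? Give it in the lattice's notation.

Trace (14 dequeues):
  [1] u=0 | in [-3,0] | out [-3,-2] | prev ⊥ | push {}
  [2] u=1 | in [-3,0] | out [-3,0] | prev ⊥ | push {0}
  [3] u=2 | in [-3,0] | out [-3,0] | ==
  [4] u=3 | in [-3,0] | out [-1,2] | prev ⊥ | push {1,2}
  [5] u=0 | in [-3,2] | out [-3,0] | prev [-3,-2] | push {3}
  [6] u=1 | in [-3,2] | out [-3,2] | prev [-3,0] | push {0}
  [7] u=2 | in [-3,2] | out [-3,0] | ==
  [8] u=3 | in [-3,2] | out [-1,3] | prev [-1,2] | push {1,2}
  [9] u=0 | in [-3,3] | out [-3,1] | prev [-3,0] | push {3}
  [10] u=1 | in [-3,3] | out [-3,3] | prev [-3,2] | push {0}
  [11] u=2 | in [-3,3] | out [-3,1] | prev [-3,0] | push {1}
  [12] u=3 | in [-3,3] | out [-1,3] | ==
  [13] u=0 | in [-3,3] | out [-3,1] | ==
  [14] u=1 | in [-3,3] | out [-3,3] | ==

Converged values:
  [0] [-3,1]
  [1] [-3,3]
  [2] [-3,1]
  [3] [-1,3]

[-3,1]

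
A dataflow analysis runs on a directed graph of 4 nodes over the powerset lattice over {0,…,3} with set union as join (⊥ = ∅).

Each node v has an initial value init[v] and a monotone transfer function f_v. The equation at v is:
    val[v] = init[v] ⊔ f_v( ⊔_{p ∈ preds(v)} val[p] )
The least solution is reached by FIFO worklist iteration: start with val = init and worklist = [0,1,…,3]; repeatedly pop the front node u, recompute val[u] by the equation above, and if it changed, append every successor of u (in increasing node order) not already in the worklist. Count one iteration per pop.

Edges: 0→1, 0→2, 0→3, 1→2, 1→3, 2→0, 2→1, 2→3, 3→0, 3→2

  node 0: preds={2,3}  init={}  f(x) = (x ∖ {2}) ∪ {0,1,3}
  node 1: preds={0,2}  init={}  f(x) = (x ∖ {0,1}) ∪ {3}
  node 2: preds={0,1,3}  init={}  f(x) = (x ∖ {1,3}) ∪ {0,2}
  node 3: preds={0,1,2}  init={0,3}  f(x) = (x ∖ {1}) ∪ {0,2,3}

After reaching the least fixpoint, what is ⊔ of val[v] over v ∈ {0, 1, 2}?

Worklist (8 pops):
  #1 pop 0: in={0,3} → {0,1,3} (was {}); enqueue []
  #2 pop 1: in={0,1,3} → {3} (was {}); enqueue []
  #3 pop 2: in={0,1,3} → {0,2} (was {}); enqueue [0,1]
  #4 pop 3: in={0,1,2,3} → {0,2,3} (was {0,3}); enqueue [2]
  #5 pop 0: in={0,2,3} → {0,1,3} (no change)
  #6 pop 1: in={0,1,2,3} → {2,3} (was {3}); enqueue [3]
  #7 pop 2: in={0,1,2,3} → {0,2} (no change)
  #8 pop 3: in={0,1,2,3} → {0,2,3} (no change)

Fixpoint:
  val[0] = {0,1,3}
  val[1] = {2,3}
  val[2] = {0,2}
  val[3] = {0,2,3}

{0,1,2,3}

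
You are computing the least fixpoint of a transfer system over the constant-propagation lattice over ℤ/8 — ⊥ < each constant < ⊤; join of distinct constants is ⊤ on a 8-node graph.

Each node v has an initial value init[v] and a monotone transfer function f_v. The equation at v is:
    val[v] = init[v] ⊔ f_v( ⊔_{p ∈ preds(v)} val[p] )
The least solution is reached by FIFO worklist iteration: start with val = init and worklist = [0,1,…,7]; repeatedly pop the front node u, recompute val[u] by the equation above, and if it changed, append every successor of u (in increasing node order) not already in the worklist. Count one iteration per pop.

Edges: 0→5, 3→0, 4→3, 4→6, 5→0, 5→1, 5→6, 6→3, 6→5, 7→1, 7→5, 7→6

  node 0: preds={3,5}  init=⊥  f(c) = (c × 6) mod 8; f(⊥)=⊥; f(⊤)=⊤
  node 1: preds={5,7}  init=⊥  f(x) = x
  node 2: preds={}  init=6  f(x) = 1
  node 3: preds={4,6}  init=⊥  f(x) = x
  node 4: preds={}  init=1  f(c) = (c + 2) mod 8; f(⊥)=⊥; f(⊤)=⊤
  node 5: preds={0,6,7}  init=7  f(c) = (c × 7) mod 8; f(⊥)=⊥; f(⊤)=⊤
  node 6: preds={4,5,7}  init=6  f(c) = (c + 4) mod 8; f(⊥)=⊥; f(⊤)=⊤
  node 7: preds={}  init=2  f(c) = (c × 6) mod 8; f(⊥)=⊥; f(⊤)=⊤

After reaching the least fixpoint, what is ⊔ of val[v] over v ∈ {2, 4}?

⊤

Worklist (12 pops):
  #1 pop 0: in=7 → 2 (was ⊥); enqueue []
  #2 pop 1: in=⊤ → ⊤ (was ⊥); enqueue []
  #3 pop 2: in=⊥ → ⊤ (was 6); enqueue []
  #4 pop 3: in=⊤ → ⊤ (was ⊥); enqueue [0]
  #5 pop 4: in=⊥ → 1 (no change)
  #6 pop 5: in=⊤ → ⊤ (was 7); enqueue [1]
  #7 pop 6: in=⊤ → ⊤ (was 6); enqueue [3,5]
  #8 pop 7: in=⊥ → 2 (no change)
  #9 pop 0: in=⊤ → ⊤ (was 2); enqueue []
  #10 pop 1: in=⊤ → ⊤ (no change)
  #11 pop 3: in=⊤ → ⊤ (no change)
  #12 pop 5: in=⊤ → ⊤ (no change)

Fixpoint:
  val[0] = ⊤
  val[1] = ⊤
  val[2] = ⊤
  val[3] = ⊤
  val[4] = 1
  val[5] = ⊤
  val[6] = ⊤
  val[7] = 2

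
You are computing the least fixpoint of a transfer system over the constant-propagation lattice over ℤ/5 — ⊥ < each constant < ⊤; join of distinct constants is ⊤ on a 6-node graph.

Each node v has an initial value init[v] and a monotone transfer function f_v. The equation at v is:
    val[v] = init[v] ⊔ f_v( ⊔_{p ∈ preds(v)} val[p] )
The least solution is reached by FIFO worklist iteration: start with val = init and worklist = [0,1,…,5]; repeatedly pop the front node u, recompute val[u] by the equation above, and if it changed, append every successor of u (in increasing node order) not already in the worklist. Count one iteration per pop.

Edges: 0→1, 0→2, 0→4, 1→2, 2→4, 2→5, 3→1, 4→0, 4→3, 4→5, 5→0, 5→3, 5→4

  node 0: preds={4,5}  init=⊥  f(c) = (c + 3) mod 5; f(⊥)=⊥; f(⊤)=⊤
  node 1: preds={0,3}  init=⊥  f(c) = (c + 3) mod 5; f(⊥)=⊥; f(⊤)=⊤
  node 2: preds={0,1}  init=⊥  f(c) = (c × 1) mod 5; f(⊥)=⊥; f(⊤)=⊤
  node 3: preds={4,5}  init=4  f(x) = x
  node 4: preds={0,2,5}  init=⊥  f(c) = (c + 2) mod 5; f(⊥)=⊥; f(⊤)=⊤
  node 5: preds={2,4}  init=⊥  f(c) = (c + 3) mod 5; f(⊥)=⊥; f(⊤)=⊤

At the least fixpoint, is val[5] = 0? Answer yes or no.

no

Iteration log — 15 steps:
  step 1. node 0  ⊔preds=⊥  new=⊥  stable
  step 2. node 1  ⊔preds=4  new=2  old=⊥  +wl: 
  step 3. node 2  ⊔preds=2  new=2  old=⊥  +wl: 
  step 4. node 3  ⊔preds=⊥  new=4  stable
  step 5. node 4  ⊔preds=2  new=4  old=⊥  +wl: 0,3
  step 6. node 5  ⊔preds=⊤  new=⊤  old=⊥  +wl: 4
  step 7. node 0  ⊔preds=⊤  new=⊤  old=⊥  +wl: 1,2
  step 8. node 3  ⊔preds=⊤  new=⊤  old=4  +wl: 
  step 9. node 4  ⊔preds=⊤  new=⊤  old=4  +wl: 0,3,5
  step 10. node 1  ⊔preds=⊤  new=⊤  old=2  +wl: 
  step 11. node 2  ⊔preds=⊤  new=⊤  old=2  +wl: 4
  step 12. node 0  ⊔preds=⊤  new=⊤  stable
  step 13. node 3  ⊔preds=⊤  new=⊤  stable
  step 14. node 5  ⊔preds=⊤  new=⊤  stable
  step 15. node 4  ⊔preds=⊤  new=⊤  stable

Least fixpoint reached:
  node 0: ⊤
  node 1: ⊤
  node 2: ⊤
  node 3: ⊤
  node 4: ⊤
  node 5: ⊤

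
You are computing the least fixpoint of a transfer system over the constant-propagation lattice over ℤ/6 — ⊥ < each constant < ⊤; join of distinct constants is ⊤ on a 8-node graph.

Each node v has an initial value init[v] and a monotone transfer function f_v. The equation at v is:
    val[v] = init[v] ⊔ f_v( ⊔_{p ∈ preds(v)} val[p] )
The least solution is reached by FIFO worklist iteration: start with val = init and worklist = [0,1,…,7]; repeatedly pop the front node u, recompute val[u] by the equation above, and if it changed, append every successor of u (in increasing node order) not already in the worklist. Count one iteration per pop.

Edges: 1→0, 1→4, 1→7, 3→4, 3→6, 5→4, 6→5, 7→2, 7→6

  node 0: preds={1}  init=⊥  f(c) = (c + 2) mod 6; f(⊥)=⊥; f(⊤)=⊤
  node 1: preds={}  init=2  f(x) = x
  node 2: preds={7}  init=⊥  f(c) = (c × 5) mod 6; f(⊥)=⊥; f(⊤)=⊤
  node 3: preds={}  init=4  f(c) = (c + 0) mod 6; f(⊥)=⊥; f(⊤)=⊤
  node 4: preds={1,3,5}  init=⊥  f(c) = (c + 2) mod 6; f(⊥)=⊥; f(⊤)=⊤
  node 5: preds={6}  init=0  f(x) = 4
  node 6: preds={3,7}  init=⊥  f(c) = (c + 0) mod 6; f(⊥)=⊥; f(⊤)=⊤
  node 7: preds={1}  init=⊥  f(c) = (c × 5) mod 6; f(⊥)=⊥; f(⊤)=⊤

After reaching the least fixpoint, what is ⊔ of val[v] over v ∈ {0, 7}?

Trace (12 dequeues):
  [1] u=0 | in 2 | out 4 | prev ⊥ | push {}
  [2] u=1 | in ⊥ | out 2 | ==
  [3] u=2 | in ⊥ | out ⊥ | ==
  [4] u=3 | in ⊥ | out 4 | ==
  [5] u=4 | in ⊤ | out ⊤ | prev ⊥ | push {}
  [6] u=5 | in ⊥ | out ⊤ | prev 0 | push {4}
  [7] u=6 | in 4 | out 4 | prev ⊥ | push {5}
  [8] u=7 | in 2 | out 4 | prev ⊥ | push {2,6}
  [9] u=4 | in ⊤ | out ⊤ | ==
  [10] u=5 | in 4 | out ⊤ | ==
  [11] u=2 | in 4 | out 2 | prev ⊥ | push {}
  [12] u=6 | in 4 | out 4 | ==

Converged values:
  [0] 4
  [1] 2
  [2] 2
  [3] 4
  [4] ⊤
  [5] ⊤
  [6] 4
  [7] 4

4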